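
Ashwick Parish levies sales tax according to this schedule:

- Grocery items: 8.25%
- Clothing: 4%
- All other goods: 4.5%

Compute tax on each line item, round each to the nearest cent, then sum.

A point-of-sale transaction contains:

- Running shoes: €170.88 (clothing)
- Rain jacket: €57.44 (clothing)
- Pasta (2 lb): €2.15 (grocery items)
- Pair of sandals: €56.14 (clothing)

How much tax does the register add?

Running shoes €170.88: clothing → 4% → €6.84
Rain jacket €57.44: clothing → 4% → €2.30
Pasta (2 lb) €2.15: grocery items → 8.25% → €0.18
Pair of sandals €56.14: clothing → 4% → €2.25
Total tax = €6.84 + €2.30 + €0.18 + €2.25 = €11.57

€11.57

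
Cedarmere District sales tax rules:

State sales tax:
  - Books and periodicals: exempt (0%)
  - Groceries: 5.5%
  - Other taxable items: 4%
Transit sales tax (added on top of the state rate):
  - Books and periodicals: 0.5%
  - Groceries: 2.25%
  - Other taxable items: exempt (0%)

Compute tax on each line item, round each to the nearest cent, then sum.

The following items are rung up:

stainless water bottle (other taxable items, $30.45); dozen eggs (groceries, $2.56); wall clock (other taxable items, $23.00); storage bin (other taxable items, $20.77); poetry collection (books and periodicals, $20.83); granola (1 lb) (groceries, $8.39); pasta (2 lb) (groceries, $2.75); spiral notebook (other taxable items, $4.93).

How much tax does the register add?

$4.33

Stainless water bottle $30.45: other taxable items → 4% + 0% transit = 4% → $1.22
Dozen eggs $2.56: groceries → 5.5% + 2.25% transit = 7.75% → $0.20
Wall clock $23.00: other taxable items → 4% + 0% transit = 4% → $0.92
Storage bin $20.77: other taxable items → 4% + 0% transit = 4% → $0.83
Poetry collection $20.83: books and periodicals → 0% + 0.5% transit = 0.5% → $0.10
Granola (1 lb) $8.39: groceries → 5.5% + 2.25% transit = 7.75% → $0.65
Pasta (2 lb) $2.75: groceries → 5.5% + 2.25% transit = 7.75% → $0.21
Spiral notebook $4.93: other taxable items → 4% + 0% transit = 4% → $0.20
Total tax = $1.22 + $0.20 + $0.92 + $0.83 + $0.10 + $0.65 + $0.21 + $0.20 = $4.33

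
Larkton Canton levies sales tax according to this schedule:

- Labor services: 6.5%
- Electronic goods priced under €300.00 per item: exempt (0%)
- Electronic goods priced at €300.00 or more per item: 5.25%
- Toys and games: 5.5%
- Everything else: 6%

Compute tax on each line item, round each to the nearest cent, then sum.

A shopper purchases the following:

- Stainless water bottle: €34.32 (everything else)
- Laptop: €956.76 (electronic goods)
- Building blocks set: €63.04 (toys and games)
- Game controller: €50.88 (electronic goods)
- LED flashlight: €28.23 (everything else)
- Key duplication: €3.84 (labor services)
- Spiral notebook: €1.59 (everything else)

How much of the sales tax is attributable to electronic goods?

Laptop €956.76: electronic goods, €300.00 or more → 5.25% → €50.23
Game controller €50.88: electronic goods, under €300.00 → 0% → €0.00
Tax on electronic goods = €50.23 + €0.00 = €50.23

€50.23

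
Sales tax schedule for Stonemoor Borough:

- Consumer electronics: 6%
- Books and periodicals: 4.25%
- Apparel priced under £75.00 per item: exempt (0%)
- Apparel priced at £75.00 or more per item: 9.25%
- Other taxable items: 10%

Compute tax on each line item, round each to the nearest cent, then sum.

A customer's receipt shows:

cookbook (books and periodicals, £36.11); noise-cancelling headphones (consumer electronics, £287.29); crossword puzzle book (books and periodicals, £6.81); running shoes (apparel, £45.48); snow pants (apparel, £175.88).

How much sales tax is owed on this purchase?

Cookbook £36.11: books and periodicals → 4.25% → £1.53
Noise-cancelling headphones £287.29: consumer electronics → 6% → £17.24
Crossword puzzle book £6.81: books and periodicals → 4.25% → £0.29
Running shoes £45.48: apparel, under £75.00 → 0% → £0.00
Snow pants £175.88: apparel, £75.00 or more → 9.25% → £16.27
Total tax = £1.53 + £17.24 + £0.29 + £16.27 = £35.33

£35.33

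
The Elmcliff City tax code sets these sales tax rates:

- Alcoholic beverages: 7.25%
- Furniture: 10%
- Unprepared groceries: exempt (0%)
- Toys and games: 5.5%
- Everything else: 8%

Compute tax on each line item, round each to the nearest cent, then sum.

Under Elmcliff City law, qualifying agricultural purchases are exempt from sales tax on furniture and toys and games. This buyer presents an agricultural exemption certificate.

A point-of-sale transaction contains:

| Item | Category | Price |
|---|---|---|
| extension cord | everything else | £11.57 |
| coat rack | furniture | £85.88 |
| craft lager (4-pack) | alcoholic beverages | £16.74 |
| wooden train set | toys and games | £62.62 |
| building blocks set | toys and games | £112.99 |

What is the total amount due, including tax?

Extension cord £11.57: everything else → 8% → £0.93
Coat rack £85.88: furniture, buyer-exempt → 0% → £0.00
Craft lager (4-pack) £16.74: alcoholic beverages → 7.25% → £1.21
Wooden train set £62.62: toys and games, buyer-exempt → 0% → £0.00
Building blocks set £112.99: toys and games, buyer-exempt → 0% → £0.00
Subtotal = £289.80; tax = £2.14; total due = £291.94

£291.94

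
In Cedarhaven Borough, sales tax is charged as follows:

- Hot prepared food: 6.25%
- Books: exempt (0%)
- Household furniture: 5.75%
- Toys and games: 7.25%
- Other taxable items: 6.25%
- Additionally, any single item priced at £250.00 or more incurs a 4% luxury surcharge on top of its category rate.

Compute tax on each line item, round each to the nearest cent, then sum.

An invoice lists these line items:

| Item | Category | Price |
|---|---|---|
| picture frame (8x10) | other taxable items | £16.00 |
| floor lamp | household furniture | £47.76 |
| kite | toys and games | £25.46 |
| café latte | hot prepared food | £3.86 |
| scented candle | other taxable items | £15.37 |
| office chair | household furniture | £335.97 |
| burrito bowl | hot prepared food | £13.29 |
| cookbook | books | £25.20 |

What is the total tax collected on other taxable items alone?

£1.96

Picture frame (8x10) £16.00: other taxable items → 6.25% → £1.00
Scented candle £15.37: other taxable items → 6.25% → £0.96
Tax on other taxable items = £1.00 + £0.96 = £1.96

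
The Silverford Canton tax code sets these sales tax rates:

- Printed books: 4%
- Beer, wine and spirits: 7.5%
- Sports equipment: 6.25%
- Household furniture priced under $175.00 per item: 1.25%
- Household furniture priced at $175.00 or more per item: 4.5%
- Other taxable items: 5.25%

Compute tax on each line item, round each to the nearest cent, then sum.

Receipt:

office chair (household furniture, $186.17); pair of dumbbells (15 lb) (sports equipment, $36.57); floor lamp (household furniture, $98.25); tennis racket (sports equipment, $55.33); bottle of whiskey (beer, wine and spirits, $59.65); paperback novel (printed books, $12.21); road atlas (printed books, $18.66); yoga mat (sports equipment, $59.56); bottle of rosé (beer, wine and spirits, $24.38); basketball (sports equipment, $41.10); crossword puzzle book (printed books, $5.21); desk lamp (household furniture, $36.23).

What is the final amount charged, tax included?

$663.17

Office chair $186.17: household furniture, $175.00 or more → 4.5% → $8.38
Pair of dumbbells (15 lb) $36.57: sports equipment → 6.25% → $2.29
Floor lamp $98.25: household furniture, under $175.00 → 1.25% → $1.23
Tennis racket $55.33: sports equipment → 6.25% → $3.46
Bottle of whiskey $59.65: beer, wine and spirits → 7.5% → $4.47
Paperback novel $12.21: printed books → 4% → $0.49
Road atlas $18.66: printed books → 4% → $0.75
Yoga mat $59.56: sports equipment → 6.25% → $3.72
Bottle of rosé $24.38: beer, wine and spirits → 7.5% → $1.83
Basketball $41.10: sports equipment → 6.25% → $2.57
Crossword puzzle book $5.21: printed books → 4% → $0.21
Desk lamp $36.23: household furniture, under $175.00 → 1.25% → $0.45
Subtotal = $633.32; tax = $29.85; total due = $663.17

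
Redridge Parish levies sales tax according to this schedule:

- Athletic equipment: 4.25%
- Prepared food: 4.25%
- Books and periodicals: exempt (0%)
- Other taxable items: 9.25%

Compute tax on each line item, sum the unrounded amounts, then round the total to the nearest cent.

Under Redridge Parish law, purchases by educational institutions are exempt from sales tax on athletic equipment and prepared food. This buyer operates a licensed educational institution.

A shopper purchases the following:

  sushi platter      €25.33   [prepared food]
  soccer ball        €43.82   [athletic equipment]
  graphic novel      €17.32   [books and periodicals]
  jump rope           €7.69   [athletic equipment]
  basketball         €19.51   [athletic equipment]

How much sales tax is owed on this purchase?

Sushi platter €25.33: prepared food, buyer-exempt → 0% → €0.00
Soccer ball €43.82: athletic equipment, buyer-exempt → 0% → €0.00
Graphic novel €17.32: books and periodicals → 0% → €0.00
Jump rope €7.69: athletic equipment, buyer-exempt → 0% → €0.00
Basketball €19.51: athletic equipment, buyer-exempt → 0% → €0.00
Unrounded tax sum = €0.00 → €0.00

€0.00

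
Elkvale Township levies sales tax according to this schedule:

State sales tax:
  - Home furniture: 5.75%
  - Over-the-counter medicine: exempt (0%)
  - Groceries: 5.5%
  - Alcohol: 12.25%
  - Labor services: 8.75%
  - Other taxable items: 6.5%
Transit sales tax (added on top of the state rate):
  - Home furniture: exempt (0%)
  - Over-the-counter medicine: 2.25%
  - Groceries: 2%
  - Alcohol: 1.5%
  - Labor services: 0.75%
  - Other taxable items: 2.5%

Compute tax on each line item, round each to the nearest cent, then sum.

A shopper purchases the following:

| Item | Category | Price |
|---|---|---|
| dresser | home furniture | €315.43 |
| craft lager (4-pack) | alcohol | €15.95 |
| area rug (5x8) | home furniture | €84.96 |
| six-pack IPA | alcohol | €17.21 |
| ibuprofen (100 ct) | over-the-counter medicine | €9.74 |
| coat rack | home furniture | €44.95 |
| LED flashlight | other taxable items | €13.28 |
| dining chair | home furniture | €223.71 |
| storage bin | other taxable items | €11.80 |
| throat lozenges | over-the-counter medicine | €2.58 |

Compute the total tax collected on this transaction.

Dresser €315.43: home furniture → 5.75% + 0% transit = 5.75% → €18.14
Craft lager (4-pack) €15.95: alcohol → 12.25% + 1.5% transit = 13.75% → €2.19
Area rug (5x8) €84.96: home furniture → 5.75% + 0% transit = 5.75% → €4.89
Six-pack IPA €17.21: alcohol → 12.25% + 1.5% transit = 13.75% → €2.37
Ibuprofen (100 ct) €9.74: over-the-counter medicine → 0% + 2.25% transit = 2.25% → €0.22
Coat rack €44.95: home furniture → 5.75% + 0% transit = 5.75% → €2.58
LED flashlight €13.28: other taxable items → 6.5% + 2.5% transit = 9% → €1.20
Dining chair €223.71: home furniture → 5.75% + 0% transit = 5.75% → €12.86
Storage bin €11.80: other taxable items → 6.5% + 2.5% transit = 9% → €1.06
Throat lozenges €2.58: over-the-counter medicine → 0% + 2.25% transit = 2.25% → €0.06
Total tax = €18.14 + €2.19 + €4.89 + €2.37 + €0.22 + €2.58 + €1.20 + €12.86 + €1.06 + €0.06 = €45.57

€45.57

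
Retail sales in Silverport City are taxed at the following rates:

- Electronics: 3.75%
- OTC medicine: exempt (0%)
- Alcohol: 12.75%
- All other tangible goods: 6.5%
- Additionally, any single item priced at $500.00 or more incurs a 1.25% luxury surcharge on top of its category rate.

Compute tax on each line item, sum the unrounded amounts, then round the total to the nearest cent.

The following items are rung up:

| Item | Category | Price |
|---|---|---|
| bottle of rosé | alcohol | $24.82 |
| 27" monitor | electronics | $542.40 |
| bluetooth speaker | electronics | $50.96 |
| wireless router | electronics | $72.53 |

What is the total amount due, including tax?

Bottle of rosé $24.82: alcohol → 12.75% → $3.16455
27" monitor $542.40: electronics → 3.75% + 1.25% surcharge = 5% → $27.12
Bluetooth speaker $50.96: electronics → 3.75% → $1.911
Wireless router $72.53: electronics → 3.75% → $2.719875
Subtotal = $690.71; unrounded tax = $34.915425 → $34.92; total due = $725.63

$725.63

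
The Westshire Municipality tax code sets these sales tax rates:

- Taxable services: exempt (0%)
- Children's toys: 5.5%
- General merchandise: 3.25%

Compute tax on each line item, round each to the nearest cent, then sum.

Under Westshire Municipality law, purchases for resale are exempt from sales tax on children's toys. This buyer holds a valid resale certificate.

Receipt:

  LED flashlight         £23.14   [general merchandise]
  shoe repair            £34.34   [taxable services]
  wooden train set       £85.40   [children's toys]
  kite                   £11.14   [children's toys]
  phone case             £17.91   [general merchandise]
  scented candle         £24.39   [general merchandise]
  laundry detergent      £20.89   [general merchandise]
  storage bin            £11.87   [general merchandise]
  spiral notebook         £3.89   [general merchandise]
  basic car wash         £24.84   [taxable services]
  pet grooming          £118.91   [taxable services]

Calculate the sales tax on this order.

LED flashlight £23.14: general merchandise → 3.25% → £0.75
Shoe repair £34.34: taxable services → 0% → £0.00
Wooden train set £85.40: children's toys, buyer-exempt → 0% → £0.00
Kite £11.14: children's toys, buyer-exempt → 0% → £0.00
Phone case £17.91: general merchandise → 3.25% → £0.58
Scented candle £24.39: general merchandise → 3.25% → £0.79
Laundry detergent £20.89: general merchandise → 3.25% → £0.68
Storage bin £11.87: general merchandise → 3.25% → £0.39
Spiral notebook £3.89: general merchandise → 3.25% → £0.13
Basic car wash £24.84: taxable services → 0% → £0.00
Pet grooming £118.91: taxable services → 0% → £0.00
Total tax = £0.75 + £0.58 + £0.79 + £0.68 + £0.39 + £0.13 = £3.32

£3.32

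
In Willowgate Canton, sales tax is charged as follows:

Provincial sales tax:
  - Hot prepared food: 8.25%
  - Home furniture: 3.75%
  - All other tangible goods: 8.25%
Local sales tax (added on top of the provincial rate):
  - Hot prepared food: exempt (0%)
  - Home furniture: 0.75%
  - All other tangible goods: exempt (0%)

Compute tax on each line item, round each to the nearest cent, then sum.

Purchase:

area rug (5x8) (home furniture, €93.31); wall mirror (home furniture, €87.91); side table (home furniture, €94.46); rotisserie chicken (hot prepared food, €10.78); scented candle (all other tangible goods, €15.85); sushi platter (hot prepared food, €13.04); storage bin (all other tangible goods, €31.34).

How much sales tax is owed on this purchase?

€18.28

Area rug (5x8) €93.31: home furniture → 3.75% + 0.75% local = 4.5% → €4.20
Wall mirror €87.91: home furniture → 3.75% + 0.75% local = 4.5% → €3.96
Side table €94.46: home furniture → 3.75% + 0.75% local = 4.5% → €4.25
Rotisserie chicken €10.78: hot prepared food → 8.25% + 0% local = 8.25% → €0.89
Scented candle €15.85: all other tangible goods → 8.25% + 0% local = 8.25% → €1.31
Sushi platter €13.04: hot prepared food → 8.25% + 0% local = 8.25% → €1.08
Storage bin €31.34: all other tangible goods → 8.25% + 0% local = 8.25% → €2.59
Total tax = €4.20 + €3.96 + €4.25 + €0.89 + €1.31 + €1.08 + €2.59 = €18.28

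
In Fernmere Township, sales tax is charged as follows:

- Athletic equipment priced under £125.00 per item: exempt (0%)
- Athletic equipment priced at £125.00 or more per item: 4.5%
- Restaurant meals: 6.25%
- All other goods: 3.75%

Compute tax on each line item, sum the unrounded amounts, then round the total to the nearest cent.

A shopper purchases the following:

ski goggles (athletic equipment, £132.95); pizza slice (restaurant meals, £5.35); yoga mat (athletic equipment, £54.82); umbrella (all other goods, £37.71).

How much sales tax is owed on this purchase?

Ski goggles £132.95: athletic equipment, £125.00 or more → 4.5% → £5.98275
Pizza slice £5.35: restaurant meals → 6.25% → £0.334375
Yoga mat £54.82: athletic equipment, under £125.00 → 0% → £0.00
Umbrella £37.71: all other goods → 3.75% → £1.414125
Unrounded tax sum = £7.73125 → £7.73

£7.73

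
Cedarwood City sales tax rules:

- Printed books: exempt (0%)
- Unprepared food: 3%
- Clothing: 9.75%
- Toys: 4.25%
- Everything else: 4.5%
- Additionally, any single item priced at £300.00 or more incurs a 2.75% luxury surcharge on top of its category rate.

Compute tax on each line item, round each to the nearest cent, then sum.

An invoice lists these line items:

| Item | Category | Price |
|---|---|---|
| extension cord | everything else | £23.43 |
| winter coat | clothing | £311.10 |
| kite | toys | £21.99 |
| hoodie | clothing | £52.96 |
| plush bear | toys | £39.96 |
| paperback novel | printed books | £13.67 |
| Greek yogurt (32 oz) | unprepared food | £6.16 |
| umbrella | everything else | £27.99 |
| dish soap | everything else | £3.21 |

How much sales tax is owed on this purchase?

£49.31

Extension cord £23.43: everything else → 4.5% → £1.05
Winter coat £311.10: clothing → 9.75% + 2.75% surcharge = 12.5% → £38.89
Kite £21.99: toys → 4.25% → £0.93
Hoodie £52.96: clothing → 9.75% → £5.16
Plush bear £39.96: toys → 4.25% → £1.70
Paperback novel £13.67: printed books → 0% → £0.00
Greek yogurt (32 oz) £6.16: unprepared food → 3% → £0.18
Umbrella £27.99: everything else → 4.5% → £1.26
Dish soap £3.21: everything else → 4.5% → £0.14
Total tax = £1.05 + £38.89 + £0.93 + £5.16 + £1.70 + £0.18 + £1.26 + £0.14 = £49.31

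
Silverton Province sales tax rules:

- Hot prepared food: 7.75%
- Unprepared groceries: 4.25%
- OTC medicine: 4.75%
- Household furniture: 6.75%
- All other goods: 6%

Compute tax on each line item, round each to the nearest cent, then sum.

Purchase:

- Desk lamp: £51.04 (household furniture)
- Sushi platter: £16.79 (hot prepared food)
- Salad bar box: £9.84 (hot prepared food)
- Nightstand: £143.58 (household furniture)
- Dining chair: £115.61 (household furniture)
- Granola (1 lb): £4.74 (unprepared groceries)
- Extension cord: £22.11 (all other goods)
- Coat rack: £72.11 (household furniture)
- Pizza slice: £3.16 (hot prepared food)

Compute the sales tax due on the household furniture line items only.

Desk lamp £51.04: household furniture → 6.75% → £3.45
Nightstand £143.58: household furniture → 6.75% → £9.69
Dining chair £115.61: household furniture → 6.75% → £7.80
Coat rack £72.11: household furniture → 6.75% → £4.87
Tax on household furniture = £3.45 + £9.69 + £7.80 + £4.87 = £25.81

£25.81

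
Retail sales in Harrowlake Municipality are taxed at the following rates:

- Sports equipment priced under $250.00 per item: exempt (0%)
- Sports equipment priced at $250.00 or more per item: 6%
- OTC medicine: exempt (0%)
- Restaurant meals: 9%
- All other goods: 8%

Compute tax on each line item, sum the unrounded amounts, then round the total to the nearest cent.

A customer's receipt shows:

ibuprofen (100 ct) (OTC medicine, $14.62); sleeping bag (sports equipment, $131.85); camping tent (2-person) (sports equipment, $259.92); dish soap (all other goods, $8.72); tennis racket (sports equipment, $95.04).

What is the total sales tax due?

Ibuprofen (100 ct) $14.62: OTC medicine → 0% → $0.00
Sleeping bag $131.85: sports equipment, under $250.00 → 0% → $0.00
Camping tent (2-person) $259.92: sports equipment, $250.00 or more → 6% → $15.5952
Dish soap $8.72: all other goods → 8% → $0.6976
Tennis racket $95.04: sports equipment, under $250.00 → 0% → $0.00
Unrounded tax sum = $16.2928 → $16.29

$16.29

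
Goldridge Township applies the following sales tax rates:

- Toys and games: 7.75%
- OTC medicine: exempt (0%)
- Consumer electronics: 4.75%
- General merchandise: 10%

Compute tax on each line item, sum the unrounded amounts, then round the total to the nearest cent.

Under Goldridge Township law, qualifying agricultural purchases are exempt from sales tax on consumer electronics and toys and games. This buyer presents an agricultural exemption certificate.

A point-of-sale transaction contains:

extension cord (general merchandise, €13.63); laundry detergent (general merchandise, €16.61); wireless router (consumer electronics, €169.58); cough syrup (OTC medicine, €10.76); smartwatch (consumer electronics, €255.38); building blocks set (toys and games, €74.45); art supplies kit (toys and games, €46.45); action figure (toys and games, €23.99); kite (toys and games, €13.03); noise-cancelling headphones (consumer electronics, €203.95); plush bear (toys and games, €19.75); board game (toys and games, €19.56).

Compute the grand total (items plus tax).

Extension cord €13.63: general merchandise → 10% → €1.363
Laundry detergent €16.61: general merchandise → 10% → €1.661
Wireless router €169.58: consumer electronics, buyer-exempt → 0% → €0.00
Cough syrup €10.76: OTC medicine → 0% → €0.00
Smartwatch €255.38: consumer electronics, buyer-exempt → 0% → €0.00
Building blocks set €74.45: toys and games, buyer-exempt → 0% → €0.00
Art supplies kit €46.45: toys and games, buyer-exempt → 0% → €0.00
Action figure €23.99: toys and games, buyer-exempt → 0% → €0.00
Kite €13.03: toys and games, buyer-exempt → 0% → €0.00
Noise-cancelling headphones €203.95: consumer electronics, buyer-exempt → 0% → €0.00
Plush bear €19.75: toys and games, buyer-exempt → 0% → €0.00
Board game €19.56: toys and games, buyer-exempt → 0% → €0.00
Subtotal = €867.14; unrounded tax = €3.024 → €3.02; total due = €870.16

€870.16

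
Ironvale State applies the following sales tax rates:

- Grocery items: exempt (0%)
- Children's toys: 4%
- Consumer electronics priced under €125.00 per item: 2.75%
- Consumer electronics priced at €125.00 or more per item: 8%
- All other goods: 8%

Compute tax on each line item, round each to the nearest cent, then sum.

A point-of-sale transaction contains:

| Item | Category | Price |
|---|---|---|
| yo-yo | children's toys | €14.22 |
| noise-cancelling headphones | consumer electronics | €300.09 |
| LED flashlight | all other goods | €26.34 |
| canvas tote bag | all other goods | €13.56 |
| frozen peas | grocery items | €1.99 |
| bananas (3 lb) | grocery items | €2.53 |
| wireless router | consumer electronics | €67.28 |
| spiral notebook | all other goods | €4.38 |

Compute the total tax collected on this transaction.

Yo-yo €14.22: children's toys → 4% → €0.57
Noise-cancelling headphones €300.09: consumer electronics, €125.00 or more → 8% → €24.01
LED flashlight €26.34: all other goods → 8% → €2.11
Canvas tote bag €13.56: all other goods → 8% → €1.08
Frozen peas €1.99: grocery items → 0% → €0.00
Bananas (3 lb) €2.53: grocery items → 0% → €0.00
Wireless router €67.28: consumer electronics, under €125.00 → 2.75% → €1.85
Spiral notebook €4.38: all other goods → 8% → €0.35
Total tax = €0.57 + €24.01 + €2.11 + €1.08 + €1.85 + €0.35 = €29.97

€29.97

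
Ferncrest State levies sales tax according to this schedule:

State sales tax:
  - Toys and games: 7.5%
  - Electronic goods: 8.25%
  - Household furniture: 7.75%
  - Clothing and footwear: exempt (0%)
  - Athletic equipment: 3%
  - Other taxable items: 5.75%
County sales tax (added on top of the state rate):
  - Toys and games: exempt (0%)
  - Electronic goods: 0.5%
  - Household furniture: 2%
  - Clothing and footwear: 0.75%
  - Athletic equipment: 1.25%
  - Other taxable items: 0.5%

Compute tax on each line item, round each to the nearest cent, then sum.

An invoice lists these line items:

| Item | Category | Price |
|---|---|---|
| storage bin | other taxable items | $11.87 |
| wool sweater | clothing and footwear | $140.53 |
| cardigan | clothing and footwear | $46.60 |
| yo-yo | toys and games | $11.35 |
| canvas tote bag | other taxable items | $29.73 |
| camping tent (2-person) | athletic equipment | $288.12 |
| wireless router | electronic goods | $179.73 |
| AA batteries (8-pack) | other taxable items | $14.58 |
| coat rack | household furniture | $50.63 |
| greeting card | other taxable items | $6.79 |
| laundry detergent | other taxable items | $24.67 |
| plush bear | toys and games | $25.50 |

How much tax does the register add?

$42.55

Storage bin $11.87: other taxable items → 5.75% + 0.5% county = 6.25% → $0.74
Wool sweater $140.53: clothing and footwear → 0% + 0.75% county = 0.75% → $1.05
Cardigan $46.60: clothing and footwear → 0% + 0.75% county = 0.75% → $0.35
Yo-yo $11.35: toys and games → 7.5% + 0% county = 7.5% → $0.85
Canvas tote bag $29.73: other taxable items → 5.75% + 0.5% county = 6.25% → $1.86
Camping tent (2-person) $288.12: athletic equipment → 3% + 1.25% county = 4.25% → $12.25
Wireless router $179.73: electronic goods → 8.25% + 0.5% county = 8.75% → $15.73
AA batteries (8-pack) $14.58: other taxable items → 5.75% + 0.5% county = 6.25% → $0.91
Coat rack $50.63: household furniture → 7.75% + 2% county = 9.75% → $4.94
Greeting card $6.79: other taxable items → 5.75% + 0.5% county = 6.25% → $0.42
Laundry detergent $24.67: other taxable items → 5.75% + 0.5% county = 6.25% → $1.54
Plush bear $25.50: toys and games → 7.5% + 0% county = 7.5% → $1.91
Total tax = $0.74 + $1.05 + $0.35 + $0.85 + $1.86 + $12.25 + $15.73 + $0.91 + $4.94 + $0.42 + $1.54 + $1.91 = $42.55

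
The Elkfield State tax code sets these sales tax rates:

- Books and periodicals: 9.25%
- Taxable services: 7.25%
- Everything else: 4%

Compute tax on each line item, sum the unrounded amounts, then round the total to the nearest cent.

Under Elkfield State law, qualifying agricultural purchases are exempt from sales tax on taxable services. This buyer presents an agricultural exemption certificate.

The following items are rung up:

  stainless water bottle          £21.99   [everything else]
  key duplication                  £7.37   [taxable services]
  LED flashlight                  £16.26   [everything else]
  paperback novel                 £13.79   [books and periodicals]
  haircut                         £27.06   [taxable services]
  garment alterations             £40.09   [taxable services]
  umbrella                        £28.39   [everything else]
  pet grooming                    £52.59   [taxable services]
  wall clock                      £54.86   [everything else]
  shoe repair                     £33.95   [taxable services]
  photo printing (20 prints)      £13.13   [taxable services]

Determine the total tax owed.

Stainless water bottle £21.99: everything else → 4% → £0.8796
Key duplication £7.37: taxable services, buyer-exempt → 0% → £0.00
LED flashlight £16.26: everything else → 4% → £0.6504
Paperback novel £13.79: books and periodicals → 9.25% → £1.275575
Haircut £27.06: taxable services, buyer-exempt → 0% → £0.00
Garment alterations £40.09: taxable services, buyer-exempt → 0% → £0.00
Umbrella £28.39: everything else → 4% → £1.1356
Pet grooming £52.59: taxable services, buyer-exempt → 0% → £0.00
Wall clock £54.86: everything else → 4% → £2.1944
Shoe repair £33.95: taxable services, buyer-exempt → 0% → £0.00
Photo printing (20 prints) £13.13: taxable services, buyer-exempt → 0% → £0.00
Unrounded tax sum = £6.135575 → £6.14

£6.14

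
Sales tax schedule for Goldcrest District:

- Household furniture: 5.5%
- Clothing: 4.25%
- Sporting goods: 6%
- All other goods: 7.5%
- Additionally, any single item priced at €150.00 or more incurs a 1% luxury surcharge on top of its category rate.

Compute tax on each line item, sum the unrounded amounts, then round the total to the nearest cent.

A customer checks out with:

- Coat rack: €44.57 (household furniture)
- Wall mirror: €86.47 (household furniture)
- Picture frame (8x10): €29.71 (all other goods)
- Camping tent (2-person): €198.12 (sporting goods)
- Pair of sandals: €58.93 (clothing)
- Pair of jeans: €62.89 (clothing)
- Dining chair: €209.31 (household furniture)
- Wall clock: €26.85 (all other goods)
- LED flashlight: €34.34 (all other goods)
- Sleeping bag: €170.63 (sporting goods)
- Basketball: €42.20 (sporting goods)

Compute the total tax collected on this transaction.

€61.15

Coat rack €44.57: household furniture → 5.5% → €2.45135
Wall mirror €86.47: household furniture → 5.5% → €4.75585
Picture frame (8x10) €29.71: all other goods → 7.5% → €2.22825
Camping tent (2-person) €198.12: sporting goods → 6% + 1% surcharge = 7% → €13.8684
Pair of sandals €58.93: clothing → 4.25% → €2.504525
Pair of jeans €62.89: clothing → 4.25% → €2.672825
Dining chair €209.31: household furniture → 5.5% + 1% surcharge = 6.5% → €13.60515
Wall clock €26.85: all other goods → 7.5% → €2.01375
LED flashlight €34.34: all other goods → 7.5% → €2.5755
Sleeping bag €170.63: sporting goods → 6% + 1% surcharge = 7% → €11.9441
Basketball €42.20: sporting goods → 6% → €2.532
Unrounded tax sum = €61.1517 → €61.15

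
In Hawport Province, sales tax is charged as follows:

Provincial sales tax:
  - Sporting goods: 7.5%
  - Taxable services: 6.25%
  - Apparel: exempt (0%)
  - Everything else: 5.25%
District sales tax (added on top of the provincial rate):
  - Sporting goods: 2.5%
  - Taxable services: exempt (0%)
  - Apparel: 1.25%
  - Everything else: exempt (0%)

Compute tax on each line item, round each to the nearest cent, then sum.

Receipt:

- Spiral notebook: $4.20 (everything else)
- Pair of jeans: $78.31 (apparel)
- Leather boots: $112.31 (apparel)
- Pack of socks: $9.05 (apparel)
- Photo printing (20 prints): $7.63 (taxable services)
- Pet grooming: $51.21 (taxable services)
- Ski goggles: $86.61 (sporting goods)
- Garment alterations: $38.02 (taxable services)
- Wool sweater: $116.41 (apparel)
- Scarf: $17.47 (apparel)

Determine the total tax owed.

$19.11

Spiral notebook $4.20: everything else → 5.25% + 0% district = 5.25% → $0.22
Pair of jeans $78.31: apparel → 0% + 1.25% district = 1.25% → $0.98
Leather boots $112.31: apparel → 0% + 1.25% district = 1.25% → $1.40
Pack of socks $9.05: apparel → 0% + 1.25% district = 1.25% → $0.11
Photo printing (20 prints) $7.63: taxable services → 6.25% + 0% district = 6.25% → $0.48
Pet grooming $51.21: taxable services → 6.25% + 0% district = 6.25% → $3.20
Ski goggles $86.61: sporting goods → 7.5% + 2.5% district = 10% → $8.66
Garment alterations $38.02: taxable services → 6.25% + 0% district = 6.25% → $2.38
Wool sweater $116.41: apparel → 0% + 1.25% district = 1.25% → $1.46
Scarf $17.47: apparel → 0% + 1.25% district = 1.25% → $0.22
Total tax = $0.22 + $0.98 + $1.40 + $0.11 + $0.48 + $3.20 + $8.66 + $2.38 + $1.46 + $0.22 = $19.11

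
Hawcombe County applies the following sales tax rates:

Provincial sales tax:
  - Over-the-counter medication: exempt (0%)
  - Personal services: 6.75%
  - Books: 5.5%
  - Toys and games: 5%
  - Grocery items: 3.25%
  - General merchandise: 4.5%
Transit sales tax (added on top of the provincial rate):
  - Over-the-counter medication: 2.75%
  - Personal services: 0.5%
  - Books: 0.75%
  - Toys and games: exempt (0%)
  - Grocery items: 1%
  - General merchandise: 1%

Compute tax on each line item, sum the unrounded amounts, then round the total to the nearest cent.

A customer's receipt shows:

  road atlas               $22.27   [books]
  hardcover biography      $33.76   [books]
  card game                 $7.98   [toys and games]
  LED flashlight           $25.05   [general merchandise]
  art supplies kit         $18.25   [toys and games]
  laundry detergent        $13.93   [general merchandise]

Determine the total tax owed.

$6.96

Road atlas $22.27: books → 5.5% + 0.75% transit = 6.25% → $1.391875
Hardcover biography $33.76: books → 5.5% + 0.75% transit = 6.25% → $2.11
Card game $7.98: toys and games → 5% + 0% transit = 5% → $0.399
LED flashlight $25.05: general merchandise → 4.5% + 1% transit = 5.5% → $1.37775
Art supplies kit $18.25: toys and games → 5% + 0% transit = 5% → $0.9125
Laundry detergent $13.93: general merchandise → 4.5% + 1% transit = 5.5% → $0.76615
Unrounded tax sum = $6.957275 → $6.96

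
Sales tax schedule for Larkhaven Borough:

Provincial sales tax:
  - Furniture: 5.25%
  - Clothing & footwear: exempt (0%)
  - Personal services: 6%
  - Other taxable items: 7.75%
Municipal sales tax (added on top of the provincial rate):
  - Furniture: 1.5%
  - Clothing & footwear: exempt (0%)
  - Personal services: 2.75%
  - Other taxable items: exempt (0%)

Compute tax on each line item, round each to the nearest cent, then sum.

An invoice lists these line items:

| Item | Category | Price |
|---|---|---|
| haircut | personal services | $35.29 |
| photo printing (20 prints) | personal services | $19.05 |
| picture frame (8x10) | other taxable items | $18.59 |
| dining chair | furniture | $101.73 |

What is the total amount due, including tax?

Haircut $35.29: personal services → 6% + 2.75% municipal = 8.75% → $3.09
Photo printing (20 prints) $19.05: personal services → 6% + 2.75% municipal = 8.75% → $1.67
Picture frame (8x10) $18.59: other taxable items → 7.75% + 0% municipal = 7.75% → $1.44
Dining chair $101.73: furniture → 5.25% + 1.5% municipal = 6.75% → $6.87
Subtotal = $174.66; tax = $13.07; total due = $187.73

$187.73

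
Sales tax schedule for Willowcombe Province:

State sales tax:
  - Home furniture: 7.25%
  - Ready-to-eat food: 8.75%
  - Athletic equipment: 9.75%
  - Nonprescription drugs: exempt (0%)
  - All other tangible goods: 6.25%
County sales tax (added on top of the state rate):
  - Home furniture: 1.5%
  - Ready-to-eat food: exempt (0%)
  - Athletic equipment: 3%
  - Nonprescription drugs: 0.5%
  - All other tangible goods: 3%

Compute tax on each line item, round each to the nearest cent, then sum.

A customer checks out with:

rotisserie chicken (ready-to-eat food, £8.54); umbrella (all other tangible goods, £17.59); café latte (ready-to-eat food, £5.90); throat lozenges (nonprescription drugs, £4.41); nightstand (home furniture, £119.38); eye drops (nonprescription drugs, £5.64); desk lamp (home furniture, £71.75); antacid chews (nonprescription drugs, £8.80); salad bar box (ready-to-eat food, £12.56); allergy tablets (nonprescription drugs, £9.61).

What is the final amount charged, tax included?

£285.05

Rotisserie chicken £8.54: ready-to-eat food → 8.75% + 0% county = 8.75% → £0.75
Umbrella £17.59: all other tangible goods → 6.25% + 3% county = 9.25% → £1.63
Café latte £5.90: ready-to-eat food → 8.75% + 0% county = 8.75% → £0.52
Throat lozenges £4.41: nonprescription drugs → 0% + 0.5% county = 0.5% → £0.02
Nightstand £119.38: home furniture → 7.25% + 1.5% county = 8.75% → £10.45
Eye drops £5.64: nonprescription drugs → 0% + 0.5% county = 0.5% → £0.03
Desk lamp £71.75: home furniture → 7.25% + 1.5% county = 8.75% → £6.28
Antacid chews £8.80: nonprescription drugs → 0% + 0.5% county = 0.5% → £0.04
Salad bar box £12.56: ready-to-eat food → 8.75% + 0% county = 8.75% → £1.10
Allergy tablets £9.61: nonprescription drugs → 0% + 0.5% county = 0.5% → £0.05
Subtotal = £264.18; tax = £20.87; total due = £285.05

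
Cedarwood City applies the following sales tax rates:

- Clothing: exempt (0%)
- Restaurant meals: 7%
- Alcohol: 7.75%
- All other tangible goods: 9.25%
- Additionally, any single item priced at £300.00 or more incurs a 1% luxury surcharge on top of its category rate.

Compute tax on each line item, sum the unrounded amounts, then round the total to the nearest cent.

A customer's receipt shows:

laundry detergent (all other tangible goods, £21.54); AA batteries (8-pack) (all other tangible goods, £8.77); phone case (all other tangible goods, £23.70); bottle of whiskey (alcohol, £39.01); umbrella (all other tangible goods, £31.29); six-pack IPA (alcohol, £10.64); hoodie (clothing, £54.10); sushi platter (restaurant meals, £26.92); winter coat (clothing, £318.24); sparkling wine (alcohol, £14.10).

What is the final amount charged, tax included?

£566.21

Laundry detergent £21.54: all other tangible goods → 9.25% → £1.99245
AA batteries (8-pack) £8.77: all other tangible goods → 9.25% → £0.811225
Phone case £23.70: all other tangible goods → 9.25% → £2.19225
Bottle of whiskey £39.01: alcohol → 7.75% → £3.023275
Umbrella £31.29: all other tangible goods → 9.25% → £2.894325
Six-pack IPA £10.64: alcohol → 7.75% → £0.8246
Hoodie £54.10: clothing → 0% → £0.00
Sushi platter £26.92: restaurant meals → 7% → £1.8844
Winter coat £318.24: clothing → 0% + 1% surcharge = 1% → £3.1824
Sparkling wine £14.10: alcohol → 7.75% → £1.09275
Subtotal = £548.31; unrounded tax = £17.897675 → £17.90; total due = £566.21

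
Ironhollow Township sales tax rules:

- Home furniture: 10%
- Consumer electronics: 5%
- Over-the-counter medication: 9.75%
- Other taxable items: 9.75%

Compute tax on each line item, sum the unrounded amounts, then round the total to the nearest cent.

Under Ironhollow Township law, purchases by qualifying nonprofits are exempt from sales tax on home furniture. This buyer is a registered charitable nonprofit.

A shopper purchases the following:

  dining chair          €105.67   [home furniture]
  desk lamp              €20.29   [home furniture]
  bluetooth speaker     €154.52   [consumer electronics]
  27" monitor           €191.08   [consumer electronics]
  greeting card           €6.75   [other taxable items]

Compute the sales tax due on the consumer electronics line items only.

Bluetooth speaker €154.52: consumer electronics → 5% → €7.726
27" monitor €191.08: consumer electronics → 5% → €9.554
Tax on consumer electronics: unrounded sum = €17.28 → €17.28

€17.28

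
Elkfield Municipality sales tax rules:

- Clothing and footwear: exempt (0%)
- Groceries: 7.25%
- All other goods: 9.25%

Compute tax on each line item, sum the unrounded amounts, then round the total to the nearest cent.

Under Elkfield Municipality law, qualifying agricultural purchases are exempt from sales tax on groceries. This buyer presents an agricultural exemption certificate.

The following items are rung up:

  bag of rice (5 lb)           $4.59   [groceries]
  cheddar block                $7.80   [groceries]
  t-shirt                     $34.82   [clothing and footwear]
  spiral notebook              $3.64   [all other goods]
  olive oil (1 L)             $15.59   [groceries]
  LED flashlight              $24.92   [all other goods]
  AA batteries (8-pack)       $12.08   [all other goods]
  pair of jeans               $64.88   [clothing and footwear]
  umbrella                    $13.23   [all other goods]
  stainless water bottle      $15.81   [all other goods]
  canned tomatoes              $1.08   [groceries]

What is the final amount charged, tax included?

Bag of rice (5 lb) $4.59: groceries, buyer-exempt → 0% → $0.00
Cheddar block $7.80: groceries, buyer-exempt → 0% → $0.00
T-shirt $34.82: clothing and footwear → 0% → $0.00
Spiral notebook $3.64: all other goods → 9.25% → $0.3367
Olive oil (1 L) $15.59: groceries, buyer-exempt → 0% → $0.00
LED flashlight $24.92: all other goods → 9.25% → $2.3051
AA batteries (8-pack) $12.08: all other goods → 9.25% → $1.1174
Pair of jeans $64.88: clothing and footwear → 0% → $0.00
Umbrella $13.23: all other goods → 9.25% → $1.223775
Stainless water bottle $15.81: all other goods → 9.25% → $1.462425
Canned tomatoes $1.08: groceries, buyer-exempt → 0% → $0.00
Subtotal = $198.44; unrounded tax = $6.4454 → $6.45; total due = $204.89

$204.89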